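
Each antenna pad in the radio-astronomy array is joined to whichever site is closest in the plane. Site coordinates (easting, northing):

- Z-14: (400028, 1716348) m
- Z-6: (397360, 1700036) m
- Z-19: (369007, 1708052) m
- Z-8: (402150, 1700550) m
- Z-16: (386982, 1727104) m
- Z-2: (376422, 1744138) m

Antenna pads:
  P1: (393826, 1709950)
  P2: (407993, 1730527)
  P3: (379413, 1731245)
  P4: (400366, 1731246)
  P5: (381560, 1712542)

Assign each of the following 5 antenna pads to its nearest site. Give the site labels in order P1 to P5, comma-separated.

Z-14, Z-14, Z-16, Z-16, Z-19

P1 → Z-14 (d²=79399208.00)
P2 → Z-14 (d²=264485266.00)
P3 → Z-16 (d²=74437642.00)
P4 → Z-16 (d²=196287620.00)
P5 → Z-19 (d²=177737909.00)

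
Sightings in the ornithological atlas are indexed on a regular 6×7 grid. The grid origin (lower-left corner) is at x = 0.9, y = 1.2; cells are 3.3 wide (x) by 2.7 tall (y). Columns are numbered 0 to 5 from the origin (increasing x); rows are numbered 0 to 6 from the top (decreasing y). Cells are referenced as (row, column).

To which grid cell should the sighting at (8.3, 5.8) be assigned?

(5, 2)

Column index: ⌊(8.3 − 0.9) / 3.3⌋ = ⌊2.242⌋ = 2
Row offset from origin: ⌊(5.8 − 1.2) / 2.7⌋ = ⌊1.704⌋ = 1 → row 5 (counted from top)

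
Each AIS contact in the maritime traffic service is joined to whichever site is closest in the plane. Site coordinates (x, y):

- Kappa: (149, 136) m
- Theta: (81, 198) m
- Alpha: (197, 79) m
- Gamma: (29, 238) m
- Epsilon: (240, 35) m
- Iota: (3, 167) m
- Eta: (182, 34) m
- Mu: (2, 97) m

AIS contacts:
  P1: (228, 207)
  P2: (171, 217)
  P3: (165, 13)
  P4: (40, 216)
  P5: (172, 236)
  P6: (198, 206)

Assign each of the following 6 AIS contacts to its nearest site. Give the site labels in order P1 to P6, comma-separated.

Kappa, Kappa, Eta, Gamma, Theta, Kappa

P1 → Kappa (d²=11282.00)
P2 → Kappa (d²=7045.00)
P3 → Eta (d²=730.00)
P4 → Gamma (d²=605.00)
P5 → Theta (d²=9725.00)
P6 → Kappa (d²=7301.00)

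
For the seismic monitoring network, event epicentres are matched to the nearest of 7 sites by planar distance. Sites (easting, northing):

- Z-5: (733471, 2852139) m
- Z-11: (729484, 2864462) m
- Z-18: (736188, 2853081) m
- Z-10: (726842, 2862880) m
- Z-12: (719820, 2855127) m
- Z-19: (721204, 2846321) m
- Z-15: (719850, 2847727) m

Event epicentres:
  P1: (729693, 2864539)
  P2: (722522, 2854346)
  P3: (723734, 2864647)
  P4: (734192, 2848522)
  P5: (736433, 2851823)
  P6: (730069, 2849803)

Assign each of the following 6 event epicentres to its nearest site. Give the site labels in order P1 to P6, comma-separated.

Z-11, Z-12, Z-10, Z-5, Z-18, Z-5

P1 → Z-11 (d²=49610.00)
P2 → Z-12 (d²=7910765.00)
P3 → Z-10 (d²=12781953.00)
P4 → Z-5 (d²=13602530.00)
P5 → Z-18 (d²=1642589.00)
P6 → Z-5 (d²=17030500.00)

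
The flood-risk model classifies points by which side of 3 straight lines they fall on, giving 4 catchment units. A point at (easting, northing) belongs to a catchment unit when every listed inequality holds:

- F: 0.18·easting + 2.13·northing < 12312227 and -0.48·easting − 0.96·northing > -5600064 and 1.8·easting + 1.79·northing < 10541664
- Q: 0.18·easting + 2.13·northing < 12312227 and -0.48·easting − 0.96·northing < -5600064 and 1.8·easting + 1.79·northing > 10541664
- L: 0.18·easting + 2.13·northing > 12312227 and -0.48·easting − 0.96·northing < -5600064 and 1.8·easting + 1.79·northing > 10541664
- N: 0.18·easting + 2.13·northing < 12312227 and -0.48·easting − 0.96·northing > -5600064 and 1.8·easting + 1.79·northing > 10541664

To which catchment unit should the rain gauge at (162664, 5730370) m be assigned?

0.18·162664 + 2.13·5730370 = 12234967.620, which is < 12312227
-0.48·162664 − 0.96·5730370 = -5579233.920, which is > -5600064
1.8·162664 + 1.79·5730370 = 10550157.500, which is > 10541664
This sign pattern matches N.

N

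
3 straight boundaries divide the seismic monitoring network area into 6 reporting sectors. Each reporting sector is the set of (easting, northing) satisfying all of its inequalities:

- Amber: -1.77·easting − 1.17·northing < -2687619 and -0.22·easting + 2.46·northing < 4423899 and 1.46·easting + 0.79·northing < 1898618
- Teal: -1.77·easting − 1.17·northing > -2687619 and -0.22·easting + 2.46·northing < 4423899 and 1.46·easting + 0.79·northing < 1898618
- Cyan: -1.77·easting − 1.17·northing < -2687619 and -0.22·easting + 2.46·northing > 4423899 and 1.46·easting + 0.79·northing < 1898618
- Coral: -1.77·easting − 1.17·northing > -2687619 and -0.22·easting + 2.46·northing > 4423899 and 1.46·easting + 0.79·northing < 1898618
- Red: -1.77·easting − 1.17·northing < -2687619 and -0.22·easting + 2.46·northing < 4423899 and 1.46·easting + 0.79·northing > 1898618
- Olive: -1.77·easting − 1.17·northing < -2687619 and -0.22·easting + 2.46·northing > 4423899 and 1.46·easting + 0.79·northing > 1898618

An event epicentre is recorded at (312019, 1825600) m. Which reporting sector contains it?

Amber

-1.77·312019 − 1.17·1825600 = -2688225.630, which is < -2687619
-0.22·312019 + 2.46·1825600 = 4422331.820, which is < 4423899
1.46·312019 + 0.79·1825600 = 1897771.740, which is < 1898618
This sign pattern matches Amber.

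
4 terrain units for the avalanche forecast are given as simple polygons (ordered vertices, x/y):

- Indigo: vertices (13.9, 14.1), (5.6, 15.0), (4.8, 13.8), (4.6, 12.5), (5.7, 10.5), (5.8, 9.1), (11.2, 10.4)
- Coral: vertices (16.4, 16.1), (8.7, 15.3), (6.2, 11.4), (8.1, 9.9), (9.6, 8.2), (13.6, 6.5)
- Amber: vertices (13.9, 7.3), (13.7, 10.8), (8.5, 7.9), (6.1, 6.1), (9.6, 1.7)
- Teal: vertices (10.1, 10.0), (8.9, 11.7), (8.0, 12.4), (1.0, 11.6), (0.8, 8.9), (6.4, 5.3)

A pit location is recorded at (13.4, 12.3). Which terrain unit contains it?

Coral

Cast a ray rightward from (13.4, 12.3). For each polygon, the edges (by vertex number in listed order) whose endpoints lie on opposite sides of y = 12.3, where each meets that height, and whether that is right or left of the point:
Indigo: 4–5 at x≈4.71 (left), 7–1 at x≈12.59 (left) → 0 crossings.
Coral: 2–3 at x≈6.78 (left), 6–1 at x≈15.29 (right) → 1 crossing.
Amber: no edge straddles that height → 0 crossings.
Teal: 2–3 at x≈8.13 (left), 3–4 at x≈7.13 (left) → 0 crossings.
Only Coral has an odd count, so the point is inside Coral.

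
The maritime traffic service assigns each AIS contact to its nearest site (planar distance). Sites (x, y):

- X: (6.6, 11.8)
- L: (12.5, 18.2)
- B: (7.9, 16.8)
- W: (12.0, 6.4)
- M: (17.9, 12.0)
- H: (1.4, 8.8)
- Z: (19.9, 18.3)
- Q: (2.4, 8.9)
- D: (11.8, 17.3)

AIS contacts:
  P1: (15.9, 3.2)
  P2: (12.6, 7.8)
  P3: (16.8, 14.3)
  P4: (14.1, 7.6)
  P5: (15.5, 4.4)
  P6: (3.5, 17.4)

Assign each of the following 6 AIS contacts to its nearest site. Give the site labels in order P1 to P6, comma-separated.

W, W, M, W, W, B

P1 → W (d²=25.45)
P2 → W (d²=2.32)
P3 → M (d²=6.50)
P4 → W (d²=5.85)
P5 → W (d²=16.25)
P6 → B (d²=19.72)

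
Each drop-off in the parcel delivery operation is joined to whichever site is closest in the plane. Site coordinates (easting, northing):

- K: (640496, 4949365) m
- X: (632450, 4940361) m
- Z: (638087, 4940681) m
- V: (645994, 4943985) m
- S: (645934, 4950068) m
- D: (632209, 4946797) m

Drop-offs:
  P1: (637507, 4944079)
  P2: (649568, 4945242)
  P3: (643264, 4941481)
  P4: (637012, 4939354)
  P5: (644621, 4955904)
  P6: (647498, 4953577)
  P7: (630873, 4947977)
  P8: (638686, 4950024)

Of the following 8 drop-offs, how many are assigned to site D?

1

P1 → Z
P2 → V
P3 → V
P4 → Z
P5 → S
P6 → S
P7 → D
P8 → K
1 of the 8 goes to D.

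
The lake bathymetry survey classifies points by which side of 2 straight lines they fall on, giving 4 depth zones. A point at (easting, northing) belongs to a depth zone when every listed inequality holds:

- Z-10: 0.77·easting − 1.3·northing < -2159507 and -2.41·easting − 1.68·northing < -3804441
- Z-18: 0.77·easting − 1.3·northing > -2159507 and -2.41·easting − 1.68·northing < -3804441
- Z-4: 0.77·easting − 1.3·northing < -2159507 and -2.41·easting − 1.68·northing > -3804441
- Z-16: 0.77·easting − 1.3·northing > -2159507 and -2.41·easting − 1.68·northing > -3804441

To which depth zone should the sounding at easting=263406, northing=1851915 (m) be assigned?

0.77·263406 − 1.3·1851915 = -2204666.880, which is < -2159507
-2.41·263406 − 1.68·1851915 = -3746025.660, which is > -3804441
This sign pattern matches Z-4.

Z-4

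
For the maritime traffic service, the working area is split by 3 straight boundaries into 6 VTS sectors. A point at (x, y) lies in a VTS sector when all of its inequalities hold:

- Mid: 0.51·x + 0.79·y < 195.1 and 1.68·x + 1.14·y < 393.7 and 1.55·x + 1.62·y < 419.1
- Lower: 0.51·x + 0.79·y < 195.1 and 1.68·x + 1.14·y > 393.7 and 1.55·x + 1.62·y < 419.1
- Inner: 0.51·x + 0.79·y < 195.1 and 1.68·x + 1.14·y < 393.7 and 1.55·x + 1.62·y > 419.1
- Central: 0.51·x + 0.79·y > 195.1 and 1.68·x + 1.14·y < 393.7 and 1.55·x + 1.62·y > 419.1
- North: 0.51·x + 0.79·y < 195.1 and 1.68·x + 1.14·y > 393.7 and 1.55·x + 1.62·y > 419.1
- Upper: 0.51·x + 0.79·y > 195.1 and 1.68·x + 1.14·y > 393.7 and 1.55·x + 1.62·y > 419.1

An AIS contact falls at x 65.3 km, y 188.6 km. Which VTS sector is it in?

0.51·65.3 + 0.79·188.6 = 182.297, which is < 195.1
1.68·65.3 + 1.14·188.6 = 324.708, which is < 393.7
1.55·65.3 + 1.62·188.6 = 406.747, which is < 419.1
This sign pattern matches Mid.

Mid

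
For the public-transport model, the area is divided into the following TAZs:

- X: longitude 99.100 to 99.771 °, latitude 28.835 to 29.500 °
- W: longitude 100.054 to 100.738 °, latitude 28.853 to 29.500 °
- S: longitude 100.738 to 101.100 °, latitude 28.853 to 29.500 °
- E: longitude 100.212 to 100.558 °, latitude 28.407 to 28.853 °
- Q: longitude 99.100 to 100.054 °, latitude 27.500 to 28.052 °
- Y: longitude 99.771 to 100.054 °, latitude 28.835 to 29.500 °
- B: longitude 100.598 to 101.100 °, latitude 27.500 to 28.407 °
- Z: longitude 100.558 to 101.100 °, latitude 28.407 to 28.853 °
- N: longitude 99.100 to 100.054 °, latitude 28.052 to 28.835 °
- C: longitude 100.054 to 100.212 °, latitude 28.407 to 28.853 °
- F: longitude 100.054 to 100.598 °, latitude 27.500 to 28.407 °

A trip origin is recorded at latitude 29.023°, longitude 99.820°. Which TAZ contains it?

The point has longitude = 99.820 and latitude = 29.023.
Only Y satisfies 99.771 ≤ longitude ≤ 100.054 and 28.835 ≤ latitude ≤ 29.500.

Y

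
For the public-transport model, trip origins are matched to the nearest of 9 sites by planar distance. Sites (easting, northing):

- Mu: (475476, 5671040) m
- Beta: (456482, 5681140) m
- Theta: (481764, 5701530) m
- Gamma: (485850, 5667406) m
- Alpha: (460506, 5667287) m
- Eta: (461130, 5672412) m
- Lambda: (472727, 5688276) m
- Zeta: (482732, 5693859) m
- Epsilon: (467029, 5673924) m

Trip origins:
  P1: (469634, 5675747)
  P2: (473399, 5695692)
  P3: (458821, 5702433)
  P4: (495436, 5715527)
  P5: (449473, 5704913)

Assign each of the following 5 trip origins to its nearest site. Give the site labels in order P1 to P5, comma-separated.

Epsilon, Lambda, Lambda, Theta, Beta

P1 → Epsilon (d²=10109354.00)
P2 → Lambda (d²=55448640.00)
P3 → Lambda (d²=393797485.00)
P4 → Theta (d²=382839593.00)
P5 → Beta (d²=614281610.00)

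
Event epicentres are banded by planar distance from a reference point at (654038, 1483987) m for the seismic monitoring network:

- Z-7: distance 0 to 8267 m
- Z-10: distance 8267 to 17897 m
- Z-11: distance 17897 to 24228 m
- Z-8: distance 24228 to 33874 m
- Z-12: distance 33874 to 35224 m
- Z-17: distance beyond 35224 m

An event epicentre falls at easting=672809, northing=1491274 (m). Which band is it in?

Distance = √((672809−654038)² + (1491274−1483987)²) = √(352350441.000 + 53100369.000) = 20135.809 m.
17897 ≤ 20135.809 < 24228 → Z-11.

Z-11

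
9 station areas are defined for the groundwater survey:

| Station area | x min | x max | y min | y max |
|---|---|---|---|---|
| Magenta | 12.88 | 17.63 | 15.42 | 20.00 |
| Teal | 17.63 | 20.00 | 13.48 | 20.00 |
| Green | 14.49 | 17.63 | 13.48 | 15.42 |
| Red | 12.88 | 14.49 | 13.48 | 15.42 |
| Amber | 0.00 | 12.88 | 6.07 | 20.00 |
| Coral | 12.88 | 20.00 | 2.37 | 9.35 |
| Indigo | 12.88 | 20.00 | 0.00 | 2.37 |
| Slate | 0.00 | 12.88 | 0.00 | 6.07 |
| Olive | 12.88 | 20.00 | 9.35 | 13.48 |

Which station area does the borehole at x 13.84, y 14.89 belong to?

The point has x = 13.84 and y = 14.89.
Only Red satisfies 12.88 ≤ x ≤ 14.49 and 13.48 ≤ y ≤ 15.42.

Red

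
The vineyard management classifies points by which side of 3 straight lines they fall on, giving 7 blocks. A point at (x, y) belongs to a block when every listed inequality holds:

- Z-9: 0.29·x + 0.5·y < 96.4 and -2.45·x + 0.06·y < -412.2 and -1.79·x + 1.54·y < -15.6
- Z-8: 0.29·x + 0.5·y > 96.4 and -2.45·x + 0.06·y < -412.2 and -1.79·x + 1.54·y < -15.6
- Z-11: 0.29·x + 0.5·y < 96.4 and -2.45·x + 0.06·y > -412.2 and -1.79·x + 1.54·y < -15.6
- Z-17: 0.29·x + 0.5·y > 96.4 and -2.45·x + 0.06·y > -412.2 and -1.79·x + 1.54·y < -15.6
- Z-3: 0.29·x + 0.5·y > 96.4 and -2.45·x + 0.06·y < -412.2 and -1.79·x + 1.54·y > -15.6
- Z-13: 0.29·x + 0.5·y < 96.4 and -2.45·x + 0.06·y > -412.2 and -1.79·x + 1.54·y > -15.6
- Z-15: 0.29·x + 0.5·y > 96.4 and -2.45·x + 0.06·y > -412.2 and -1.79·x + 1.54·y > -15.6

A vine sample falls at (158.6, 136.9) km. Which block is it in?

Z-17

0.29·158.6 + 0.5·136.9 = 114.444, which is > 96.4
-2.45·158.6 + 0.06·136.9 = -380.356, which is > -412.2
-1.79·158.6 + 1.54·136.9 = -73.068, which is < -15.6
This sign pattern matches Z-17.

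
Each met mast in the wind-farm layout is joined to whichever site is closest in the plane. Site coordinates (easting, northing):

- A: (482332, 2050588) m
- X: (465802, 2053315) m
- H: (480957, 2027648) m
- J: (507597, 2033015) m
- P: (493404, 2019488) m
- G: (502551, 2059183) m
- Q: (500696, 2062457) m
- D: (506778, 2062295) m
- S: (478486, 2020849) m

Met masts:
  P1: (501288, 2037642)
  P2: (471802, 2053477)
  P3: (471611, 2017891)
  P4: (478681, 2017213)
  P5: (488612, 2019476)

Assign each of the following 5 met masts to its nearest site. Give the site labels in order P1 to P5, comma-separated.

J, X, S, S, P

P1 → J (d²=61212610.00)
P2 → X (d²=36026244.00)
P3 → S (d²=56015389.00)
P4 → S (d²=13258521.00)
P5 → P (d²=22963408.00)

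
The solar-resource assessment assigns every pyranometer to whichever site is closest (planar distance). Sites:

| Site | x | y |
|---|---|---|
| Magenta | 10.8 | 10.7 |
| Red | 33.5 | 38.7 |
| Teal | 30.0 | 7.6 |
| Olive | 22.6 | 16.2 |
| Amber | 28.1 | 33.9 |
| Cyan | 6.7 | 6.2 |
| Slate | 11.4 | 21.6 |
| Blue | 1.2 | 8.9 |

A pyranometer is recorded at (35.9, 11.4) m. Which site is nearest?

Squared distances to each site:
Magenta: 630.500; Red: 751.050; Teal: 49.250; Olive: 199.930; Amber: 567.090; Cyan: 879.680; Slate: 704.290; Blue: 1210.340.
Minimum at Teal.

Teal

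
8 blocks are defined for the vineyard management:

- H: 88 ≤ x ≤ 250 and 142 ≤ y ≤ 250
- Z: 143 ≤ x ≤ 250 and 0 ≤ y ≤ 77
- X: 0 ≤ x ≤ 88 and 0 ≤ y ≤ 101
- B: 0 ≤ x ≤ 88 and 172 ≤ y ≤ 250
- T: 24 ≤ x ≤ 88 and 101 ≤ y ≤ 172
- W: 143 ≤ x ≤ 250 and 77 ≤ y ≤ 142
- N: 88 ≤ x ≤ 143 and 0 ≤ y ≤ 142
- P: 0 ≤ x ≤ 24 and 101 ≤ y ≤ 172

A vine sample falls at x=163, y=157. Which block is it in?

H

The point has x = 163 and y = 157.
Only H satisfies 88 ≤ x ≤ 250 and 142 ≤ y ≤ 250.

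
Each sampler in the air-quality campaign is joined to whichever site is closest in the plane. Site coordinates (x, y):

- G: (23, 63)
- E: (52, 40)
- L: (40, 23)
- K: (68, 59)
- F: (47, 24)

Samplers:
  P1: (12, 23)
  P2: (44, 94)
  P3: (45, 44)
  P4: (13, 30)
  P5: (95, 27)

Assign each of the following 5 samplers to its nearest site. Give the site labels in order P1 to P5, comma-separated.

L, G, E, L, K

P1 → L (d²=784.00)
P2 → G (d²=1402.00)
P3 → E (d²=65.00)
P4 → L (d²=778.00)
P5 → K (d²=1753.00)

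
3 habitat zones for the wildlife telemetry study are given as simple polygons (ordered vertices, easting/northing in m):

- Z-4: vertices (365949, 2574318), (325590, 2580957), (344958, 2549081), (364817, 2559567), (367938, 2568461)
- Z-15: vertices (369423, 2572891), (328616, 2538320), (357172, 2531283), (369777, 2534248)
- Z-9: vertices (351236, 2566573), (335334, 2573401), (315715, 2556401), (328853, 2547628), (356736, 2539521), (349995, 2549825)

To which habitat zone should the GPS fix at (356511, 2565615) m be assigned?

Cast a ray rightward from (356511, 2565615). For each polygon, the edges (by vertex number in listed order) whose endpoints lie on opposite sides of northing = 2565615, where each meets that height, and whether that is right or left of the point:
Z-4: 2–3 at easting≈334911.9 (left), 4–5 at easting≈366939.3 (right) → 1 crossing.
Z-15: 1–2 at easting≈360834.5 (right), 4–1 at easting≈369489.7 (right) → 2 crossings.
Z-9: 2–3 at easting≈326348.5 (left), 6–1 at easting≈351165.0 (left) → 0 crossings.
Only Z-4 has an odd count, so the point is inside Z-4.

Z-4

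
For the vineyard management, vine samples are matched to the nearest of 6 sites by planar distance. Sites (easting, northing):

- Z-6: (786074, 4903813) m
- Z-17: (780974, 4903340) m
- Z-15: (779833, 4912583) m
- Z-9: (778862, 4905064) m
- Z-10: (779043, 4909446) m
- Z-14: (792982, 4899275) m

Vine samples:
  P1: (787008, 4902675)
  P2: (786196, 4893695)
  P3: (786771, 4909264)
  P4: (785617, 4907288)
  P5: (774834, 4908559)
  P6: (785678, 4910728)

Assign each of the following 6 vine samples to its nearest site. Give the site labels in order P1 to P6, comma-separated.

Z-6, Z-14, Z-6, Z-6, Z-10, Z-15

P1 → Z-6 (d²=2167400.00)
P2 → Z-14 (d²=77186196.00)
P3 → Z-6 (d²=30199210.00)
P4 → Z-6 (d²=12284474.00)
P5 → Z-10 (d²=18502450.00)
P6 → Z-15 (d²=37605050.00)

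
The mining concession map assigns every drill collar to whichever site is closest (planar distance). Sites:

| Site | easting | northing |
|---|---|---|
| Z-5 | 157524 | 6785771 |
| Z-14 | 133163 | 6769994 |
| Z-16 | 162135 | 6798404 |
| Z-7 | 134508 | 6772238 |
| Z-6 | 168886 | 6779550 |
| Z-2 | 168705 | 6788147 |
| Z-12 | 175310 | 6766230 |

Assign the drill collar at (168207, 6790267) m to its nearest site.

Squared distances to each site:
Z-5: 134340505.000; Z-14: 1639076465.000; Z-16: 103079953.000; Z-7: 1460667442.000; Z-6: 115315130.000; Z-2: 4742404.000; Z-12: 628229978.000.
Minimum at Z-2.

Z-2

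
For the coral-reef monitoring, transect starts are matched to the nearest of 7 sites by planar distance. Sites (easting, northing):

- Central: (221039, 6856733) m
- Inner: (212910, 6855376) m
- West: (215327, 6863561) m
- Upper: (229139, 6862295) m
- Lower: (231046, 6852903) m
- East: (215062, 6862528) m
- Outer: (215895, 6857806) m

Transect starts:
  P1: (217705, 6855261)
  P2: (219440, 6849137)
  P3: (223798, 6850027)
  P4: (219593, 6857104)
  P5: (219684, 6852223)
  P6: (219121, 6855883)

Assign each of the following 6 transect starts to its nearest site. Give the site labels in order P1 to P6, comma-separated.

Outer, Central, Central, Central, Central, Central

P1 → Outer (d²=9753125.00)
P2 → Central (d²=60256017.00)
P3 → Central (d²=52582517.00)
P4 → Central (d²=2228557.00)
P5 → Central (d²=22176125.00)
P6 → Central (d²=4401224.00)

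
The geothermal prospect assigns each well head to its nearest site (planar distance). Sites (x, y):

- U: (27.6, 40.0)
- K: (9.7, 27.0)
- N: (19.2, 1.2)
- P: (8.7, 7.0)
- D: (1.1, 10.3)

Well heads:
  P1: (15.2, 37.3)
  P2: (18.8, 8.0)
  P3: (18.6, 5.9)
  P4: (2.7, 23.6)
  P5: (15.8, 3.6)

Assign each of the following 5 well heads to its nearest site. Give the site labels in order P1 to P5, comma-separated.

K, N, N, K, N

P1 → K (d²=136.34)
P2 → N (d²=46.40)
P3 → N (d²=22.45)
P4 → K (d²=60.56)
P5 → N (d²=17.32)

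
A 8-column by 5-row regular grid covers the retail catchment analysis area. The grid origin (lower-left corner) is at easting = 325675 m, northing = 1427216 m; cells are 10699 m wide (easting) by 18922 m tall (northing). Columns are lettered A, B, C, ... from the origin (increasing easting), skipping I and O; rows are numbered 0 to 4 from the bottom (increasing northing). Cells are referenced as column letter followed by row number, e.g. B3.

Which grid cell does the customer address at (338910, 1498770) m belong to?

Column index: ⌊(338910 − 325675) / 10699⌋ = ⌊1.237⌋ = 1 → column B
Row offset from origin: ⌊(1498770 − 1427216) / 18922⌋ = ⌊3.782⌋ = 3 → row 3

B3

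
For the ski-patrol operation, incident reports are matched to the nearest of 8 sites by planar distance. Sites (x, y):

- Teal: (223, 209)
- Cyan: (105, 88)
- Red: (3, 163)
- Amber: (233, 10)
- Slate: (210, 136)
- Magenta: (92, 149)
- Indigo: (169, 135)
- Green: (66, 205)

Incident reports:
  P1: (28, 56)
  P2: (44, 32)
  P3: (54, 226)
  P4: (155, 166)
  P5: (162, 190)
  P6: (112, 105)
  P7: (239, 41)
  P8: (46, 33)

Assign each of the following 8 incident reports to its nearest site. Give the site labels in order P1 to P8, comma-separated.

Cyan, Cyan, Green, Indigo, Indigo, Cyan, Amber, Cyan

P1 → Cyan (d²=6953.00)
P2 → Cyan (d²=6857.00)
P3 → Green (d²=585.00)
P4 → Indigo (d²=1157.00)
P5 → Indigo (d²=3074.00)
P6 → Cyan (d²=338.00)
P7 → Amber (d²=997.00)
P8 → Cyan (d²=6506.00)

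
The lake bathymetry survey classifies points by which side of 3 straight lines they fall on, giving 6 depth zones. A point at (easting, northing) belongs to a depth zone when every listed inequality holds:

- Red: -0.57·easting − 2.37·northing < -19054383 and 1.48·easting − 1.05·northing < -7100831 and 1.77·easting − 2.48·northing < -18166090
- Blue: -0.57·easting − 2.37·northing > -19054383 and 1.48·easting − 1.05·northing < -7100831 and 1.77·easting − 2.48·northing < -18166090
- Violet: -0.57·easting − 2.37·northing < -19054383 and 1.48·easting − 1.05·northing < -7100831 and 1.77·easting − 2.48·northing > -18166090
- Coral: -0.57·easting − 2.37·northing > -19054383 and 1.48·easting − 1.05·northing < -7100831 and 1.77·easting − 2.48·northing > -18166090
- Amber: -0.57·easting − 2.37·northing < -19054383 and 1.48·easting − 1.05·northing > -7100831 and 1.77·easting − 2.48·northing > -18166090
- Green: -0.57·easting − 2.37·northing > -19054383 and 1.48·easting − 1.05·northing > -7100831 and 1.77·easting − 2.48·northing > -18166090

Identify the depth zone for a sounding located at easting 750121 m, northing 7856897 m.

-0.57·750121 − 2.37·7856897 = -19048414.860, which is > -19054383
1.48·750121 − 1.05·7856897 = -7139562.770, which is < -7100831
1.77·750121 − 2.48·7856897 = -18157390.390, which is > -18166090
This sign pattern matches Coral.

Coral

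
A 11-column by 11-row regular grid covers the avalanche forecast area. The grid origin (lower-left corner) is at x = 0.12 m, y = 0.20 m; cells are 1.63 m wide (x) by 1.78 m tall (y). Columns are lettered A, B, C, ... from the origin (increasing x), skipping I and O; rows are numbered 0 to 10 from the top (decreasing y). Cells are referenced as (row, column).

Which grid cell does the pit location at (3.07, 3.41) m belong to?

(9, B)

Column index: ⌊(3.07 − 0.12) / 1.63⌋ = ⌊1.810⌋ = 1 → column B
Row offset from origin: ⌊(3.41 − 0.20) / 1.78⌋ = ⌊1.803⌋ = 1 → row 9 (counted from top)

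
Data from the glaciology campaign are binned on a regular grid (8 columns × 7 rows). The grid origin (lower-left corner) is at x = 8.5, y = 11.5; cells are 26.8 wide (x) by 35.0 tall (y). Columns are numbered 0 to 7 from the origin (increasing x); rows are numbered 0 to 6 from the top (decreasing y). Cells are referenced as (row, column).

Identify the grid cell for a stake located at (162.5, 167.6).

Column index: ⌊(162.5 − 8.5) / 26.8⌋ = ⌊5.746⌋ = 5
Row offset from origin: ⌊(167.6 − 11.5) / 35.0⌋ = ⌊4.460⌋ = 4 → row 2 (counted from top)

(2, 5)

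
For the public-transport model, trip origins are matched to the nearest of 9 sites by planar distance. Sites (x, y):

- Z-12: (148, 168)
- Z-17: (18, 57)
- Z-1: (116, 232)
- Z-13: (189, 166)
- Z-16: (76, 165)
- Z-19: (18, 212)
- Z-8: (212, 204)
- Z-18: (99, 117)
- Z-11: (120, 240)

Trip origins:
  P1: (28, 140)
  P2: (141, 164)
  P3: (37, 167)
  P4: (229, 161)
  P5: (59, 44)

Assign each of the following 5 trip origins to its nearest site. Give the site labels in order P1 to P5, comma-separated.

P1 → Z-16 (d²=2929.00)
P2 → Z-12 (d²=65.00)
P3 → Z-16 (d²=1525.00)
P4 → Z-13 (d²=1625.00)
P5 → Z-17 (d²=1850.00)

Z-16, Z-12, Z-16, Z-13, Z-17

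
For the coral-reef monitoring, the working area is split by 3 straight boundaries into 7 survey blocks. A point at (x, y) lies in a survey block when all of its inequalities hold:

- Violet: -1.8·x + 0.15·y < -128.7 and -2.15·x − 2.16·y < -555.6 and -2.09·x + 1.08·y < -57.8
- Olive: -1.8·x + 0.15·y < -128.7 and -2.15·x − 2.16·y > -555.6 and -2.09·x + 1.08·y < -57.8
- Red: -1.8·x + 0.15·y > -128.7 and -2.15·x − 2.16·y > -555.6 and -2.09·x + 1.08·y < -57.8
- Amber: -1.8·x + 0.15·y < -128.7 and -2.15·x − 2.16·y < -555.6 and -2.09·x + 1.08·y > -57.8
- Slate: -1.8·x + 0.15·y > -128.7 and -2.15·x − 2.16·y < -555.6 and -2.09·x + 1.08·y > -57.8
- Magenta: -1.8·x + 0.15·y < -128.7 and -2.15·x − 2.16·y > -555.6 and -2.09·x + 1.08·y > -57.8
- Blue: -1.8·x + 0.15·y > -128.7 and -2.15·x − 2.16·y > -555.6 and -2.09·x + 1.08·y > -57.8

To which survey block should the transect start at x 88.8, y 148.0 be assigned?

-1.8·88.8 + 0.15·148.0 = -137.640, which is < -128.7
-2.15·88.8 − 2.16·148.0 = -510.600, which is > -555.6
-2.09·88.8 + 1.08·148.0 = -25.752, which is > -57.8
This sign pattern matches Magenta.

Magenta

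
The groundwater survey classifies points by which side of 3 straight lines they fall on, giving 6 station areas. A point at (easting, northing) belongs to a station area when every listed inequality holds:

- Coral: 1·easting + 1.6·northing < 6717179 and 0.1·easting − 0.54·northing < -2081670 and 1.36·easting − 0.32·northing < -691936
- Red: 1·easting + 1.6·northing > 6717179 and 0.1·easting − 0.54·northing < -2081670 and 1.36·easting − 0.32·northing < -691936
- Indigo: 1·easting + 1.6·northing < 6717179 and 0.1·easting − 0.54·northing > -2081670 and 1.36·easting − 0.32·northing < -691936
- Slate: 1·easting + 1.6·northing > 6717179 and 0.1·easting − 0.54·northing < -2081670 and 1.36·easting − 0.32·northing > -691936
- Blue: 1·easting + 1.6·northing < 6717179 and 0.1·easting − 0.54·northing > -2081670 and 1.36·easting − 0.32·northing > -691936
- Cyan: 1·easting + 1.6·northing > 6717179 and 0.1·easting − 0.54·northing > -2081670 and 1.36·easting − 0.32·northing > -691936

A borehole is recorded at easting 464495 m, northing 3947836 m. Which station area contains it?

1·464495 + 1.6·3947836 = 6781032.600, which is > 6717179
0.1·464495 − 0.54·3947836 = -2085381.940, which is < -2081670
1.36·464495 − 0.32·3947836 = -631594.320, which is > -691936
This sign pattern matches Slate.

Slate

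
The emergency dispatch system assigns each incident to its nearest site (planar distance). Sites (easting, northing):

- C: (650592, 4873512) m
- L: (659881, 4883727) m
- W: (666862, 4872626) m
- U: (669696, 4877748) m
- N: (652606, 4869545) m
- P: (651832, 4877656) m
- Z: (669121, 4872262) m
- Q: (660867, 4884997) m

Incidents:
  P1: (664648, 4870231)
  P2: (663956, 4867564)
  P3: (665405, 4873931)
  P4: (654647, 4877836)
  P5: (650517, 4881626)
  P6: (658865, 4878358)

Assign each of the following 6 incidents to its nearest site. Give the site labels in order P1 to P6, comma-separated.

P1 → W (d²=10637821.00)
P2 → W (d²=34068680.00)
P3 → W (d²=3825874.00)
P4 → P (d²=7956625.00)
P5 → P (d²=17490125.00)
P6 → L (d²=29858417.00)

W, W, W, P, P, L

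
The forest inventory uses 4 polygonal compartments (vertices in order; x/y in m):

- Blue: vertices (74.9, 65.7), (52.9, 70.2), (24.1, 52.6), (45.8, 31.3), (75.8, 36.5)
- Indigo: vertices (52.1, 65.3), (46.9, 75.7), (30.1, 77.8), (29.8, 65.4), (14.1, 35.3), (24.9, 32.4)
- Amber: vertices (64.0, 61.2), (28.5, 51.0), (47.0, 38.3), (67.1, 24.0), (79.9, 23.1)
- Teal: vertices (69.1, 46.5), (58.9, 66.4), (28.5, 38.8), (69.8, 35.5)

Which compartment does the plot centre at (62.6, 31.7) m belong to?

Cast a ray rightward from (62.6, 31.7). For each polygon, the edges (by vertex number in listed order) whose endpoints lie on opposite sides of y = 31.7, where each meets that height, and whether that is right or left of the point:
Blue: 3–4 at x≈45.39 (left), 4–5 at x≈48.11 (left) → 0 crossings.
Indigo: no edge straddles that height → 0 crossings.
Amber: 3–4 at x≈56.28 (left), 5–1 at x≈76.31 (right) → 1 crossing.
Teal: no edge straddles that height → 0 crossings.
Only Amber has an odd count, so the point is inside Amber.

Amber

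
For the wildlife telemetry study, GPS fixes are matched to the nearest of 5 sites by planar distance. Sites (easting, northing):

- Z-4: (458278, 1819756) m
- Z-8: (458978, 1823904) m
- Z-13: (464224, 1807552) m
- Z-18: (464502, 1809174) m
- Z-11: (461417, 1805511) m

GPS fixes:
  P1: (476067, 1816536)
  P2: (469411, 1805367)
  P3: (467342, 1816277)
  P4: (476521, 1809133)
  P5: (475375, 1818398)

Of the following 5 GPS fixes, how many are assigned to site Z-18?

P1 → Z-18
P2 → Z-13
P3 → Z-18
P4 → Z-18
P5 → Z-18
4 of the 5 go to Z-18.

4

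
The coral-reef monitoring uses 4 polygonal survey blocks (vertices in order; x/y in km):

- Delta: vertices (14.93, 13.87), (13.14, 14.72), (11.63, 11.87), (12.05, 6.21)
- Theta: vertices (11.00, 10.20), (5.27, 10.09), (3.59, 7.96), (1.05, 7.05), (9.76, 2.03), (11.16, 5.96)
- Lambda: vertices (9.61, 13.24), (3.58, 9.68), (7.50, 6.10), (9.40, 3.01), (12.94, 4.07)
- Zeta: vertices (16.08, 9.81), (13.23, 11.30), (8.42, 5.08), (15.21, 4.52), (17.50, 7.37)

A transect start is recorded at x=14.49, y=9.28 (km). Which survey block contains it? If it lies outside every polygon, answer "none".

Cast a ray rightward from (14.49, 9.28). For each polygon, the edges (by vertex number in listed order) whose endpoints lie on opposite sides of y = 9.28, where each meets that height, and whether that is right or left of the point:
Delta: 3–4 at x≈11.822 (left), 4–1 at x≈13.204 (left) → 0 crossings.
Theta: 2–3 at x≈4.631 (left), 6–1 at x≈11.035 (left) → 0 crossings.
Lambda: 2–3 at x≈4.018 (left), 5–1 at x≈11.048 (left) → 0 crossings.
Zeta: 2–3 at x≈11.668 (left), 5–1 at x≈16.388 (right) → 1 crossing.
Only Zeta has an odd count, so the point is inside Zeta.

Zeta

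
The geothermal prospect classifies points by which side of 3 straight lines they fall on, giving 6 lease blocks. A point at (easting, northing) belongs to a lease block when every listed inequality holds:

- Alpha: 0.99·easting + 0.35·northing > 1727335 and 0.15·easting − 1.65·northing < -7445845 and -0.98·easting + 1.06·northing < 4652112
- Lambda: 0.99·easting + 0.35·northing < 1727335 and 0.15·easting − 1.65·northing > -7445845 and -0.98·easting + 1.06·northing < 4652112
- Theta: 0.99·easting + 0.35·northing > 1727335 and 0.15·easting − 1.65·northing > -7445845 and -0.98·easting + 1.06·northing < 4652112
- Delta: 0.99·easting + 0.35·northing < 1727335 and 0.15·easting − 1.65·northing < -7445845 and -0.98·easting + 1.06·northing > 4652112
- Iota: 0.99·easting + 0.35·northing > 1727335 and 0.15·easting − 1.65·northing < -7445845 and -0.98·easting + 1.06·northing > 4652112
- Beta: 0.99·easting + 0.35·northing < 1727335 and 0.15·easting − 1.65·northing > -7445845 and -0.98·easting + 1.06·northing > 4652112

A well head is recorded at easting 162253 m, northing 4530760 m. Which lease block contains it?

Alpha

0.99·162253 + 0.35·4530760 = 1746396.470, which is > 1727335
0.15·162253 − 1.65·4530760 = -7451416.050, which is < -7445845
-0.98·162253 + 1.06·4530760 = 4643597.660, which is < 4652112
This sign pattern matches Alpha.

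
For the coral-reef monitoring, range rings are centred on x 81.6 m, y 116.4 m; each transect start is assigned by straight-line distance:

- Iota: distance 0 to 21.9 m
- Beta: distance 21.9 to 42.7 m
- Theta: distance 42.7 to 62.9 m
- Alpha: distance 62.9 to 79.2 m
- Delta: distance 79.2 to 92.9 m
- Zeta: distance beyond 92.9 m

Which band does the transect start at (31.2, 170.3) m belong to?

Distance = √((31.2−81.6)² + (170.3−116.4)²) = √(2540.160 + 2905.210) = 73.793 m.
62.9 ≤ 73.793 < 79.2 → Alpha.

Alpha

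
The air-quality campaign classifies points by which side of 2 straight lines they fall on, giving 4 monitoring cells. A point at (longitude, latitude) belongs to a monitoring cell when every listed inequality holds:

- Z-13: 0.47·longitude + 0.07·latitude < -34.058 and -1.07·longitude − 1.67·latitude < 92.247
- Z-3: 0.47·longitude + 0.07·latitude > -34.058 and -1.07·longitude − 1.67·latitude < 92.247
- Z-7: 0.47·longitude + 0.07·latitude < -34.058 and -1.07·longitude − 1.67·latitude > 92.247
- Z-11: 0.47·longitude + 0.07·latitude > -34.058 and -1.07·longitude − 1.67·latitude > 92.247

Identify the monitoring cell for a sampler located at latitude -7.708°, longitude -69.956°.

Z-3

0.47·-69.956 + 0.07·-7.708 = -33.419, which is > -34.058
-1.07·-69.956 − 1.67·-7.708 = 87.725, which is < 92.247
This sign pattern matches Z-3.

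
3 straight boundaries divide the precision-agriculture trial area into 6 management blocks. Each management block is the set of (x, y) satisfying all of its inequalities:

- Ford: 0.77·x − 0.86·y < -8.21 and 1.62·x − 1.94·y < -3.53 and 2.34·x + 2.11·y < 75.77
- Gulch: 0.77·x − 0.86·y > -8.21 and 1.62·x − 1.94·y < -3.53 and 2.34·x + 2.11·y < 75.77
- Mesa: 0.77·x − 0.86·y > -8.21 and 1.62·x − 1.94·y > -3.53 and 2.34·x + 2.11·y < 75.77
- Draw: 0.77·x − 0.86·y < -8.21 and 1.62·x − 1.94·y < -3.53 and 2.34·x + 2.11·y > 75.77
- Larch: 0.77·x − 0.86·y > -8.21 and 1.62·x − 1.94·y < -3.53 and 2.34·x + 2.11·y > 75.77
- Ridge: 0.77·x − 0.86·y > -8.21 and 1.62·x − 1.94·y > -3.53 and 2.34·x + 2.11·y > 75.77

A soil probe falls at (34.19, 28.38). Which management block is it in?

0.77·34.19 − 0.86·28.38 = 1.919, which is > -8.21
1.62·34.19 − 1.94·28.38 = 0.331, which is > -3.53
2.34·34.19 + 2.11·28.38 = 139.886, which is > 75.77
This sign pattern matches Ridge.

Ridge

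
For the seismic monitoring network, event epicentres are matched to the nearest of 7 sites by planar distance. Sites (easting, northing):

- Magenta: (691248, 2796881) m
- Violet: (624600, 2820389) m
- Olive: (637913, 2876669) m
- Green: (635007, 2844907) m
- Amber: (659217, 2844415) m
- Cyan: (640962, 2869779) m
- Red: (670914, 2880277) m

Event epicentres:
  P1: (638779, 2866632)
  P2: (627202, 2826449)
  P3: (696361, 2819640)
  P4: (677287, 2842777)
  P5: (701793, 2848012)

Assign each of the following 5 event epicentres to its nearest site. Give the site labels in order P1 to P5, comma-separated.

P1 → Cyan (d²=14669098.00)
P2 → Violet (d²=43494004.00)
P3 → Magenta (d²=544114850.00)
P4 → Amber (d²=329207944.00)
P5 → Amber (d²=1825654185.00)

Cyan, Violet, Magenta, Amber, Amber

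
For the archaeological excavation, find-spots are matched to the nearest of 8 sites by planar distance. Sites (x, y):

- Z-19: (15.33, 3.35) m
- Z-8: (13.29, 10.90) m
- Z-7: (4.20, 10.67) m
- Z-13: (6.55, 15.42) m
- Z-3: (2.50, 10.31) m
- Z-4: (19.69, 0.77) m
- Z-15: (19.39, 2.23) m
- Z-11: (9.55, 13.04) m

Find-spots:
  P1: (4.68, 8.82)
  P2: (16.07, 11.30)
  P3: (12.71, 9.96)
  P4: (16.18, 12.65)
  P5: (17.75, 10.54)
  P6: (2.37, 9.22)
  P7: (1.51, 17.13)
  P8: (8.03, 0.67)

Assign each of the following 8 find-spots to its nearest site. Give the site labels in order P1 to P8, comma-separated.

Z-7, Z-8, Z-8, Z-8, Z-8, Z-3, Z-13, Z-19

P1 → Z-7 (d²=3.65)
P2 → Z-8 (d²=7.89)
P3 → Z-8 (d²=1.22)
P4 → Z-8 (d²=11.41)
P5 → Z-8 (d²=20.02)
P6 → Z-3 (d²=1.20)
P7 → Z-13 (d²=28.33)
P8 → Z-19 (d²=60.47)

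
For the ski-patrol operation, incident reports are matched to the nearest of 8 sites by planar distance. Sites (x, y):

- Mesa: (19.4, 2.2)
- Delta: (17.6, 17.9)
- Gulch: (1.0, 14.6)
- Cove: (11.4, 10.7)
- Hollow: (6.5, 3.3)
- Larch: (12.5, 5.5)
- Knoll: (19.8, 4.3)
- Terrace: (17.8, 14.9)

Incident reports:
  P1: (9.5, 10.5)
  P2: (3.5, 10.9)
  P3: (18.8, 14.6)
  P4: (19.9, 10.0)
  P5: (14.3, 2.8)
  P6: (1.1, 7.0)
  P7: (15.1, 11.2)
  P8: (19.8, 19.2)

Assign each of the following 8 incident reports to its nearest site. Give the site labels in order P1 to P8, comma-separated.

P1 → Cove (d²=3.65)
P2 → Gulch (d²=19.94)
P3 → Terrace (d²=1.09)
P4 → Terrace (d²=28.42)
P5 → Larch (d²=10.53)
P6 → Hollow (d²=42.85)
P7 → Cove (d²=13.94)
P8 → Delta (d²=6.53)

Cove, Gulch, Terrace, Terrace, Larch, Hollow, Cove, Delta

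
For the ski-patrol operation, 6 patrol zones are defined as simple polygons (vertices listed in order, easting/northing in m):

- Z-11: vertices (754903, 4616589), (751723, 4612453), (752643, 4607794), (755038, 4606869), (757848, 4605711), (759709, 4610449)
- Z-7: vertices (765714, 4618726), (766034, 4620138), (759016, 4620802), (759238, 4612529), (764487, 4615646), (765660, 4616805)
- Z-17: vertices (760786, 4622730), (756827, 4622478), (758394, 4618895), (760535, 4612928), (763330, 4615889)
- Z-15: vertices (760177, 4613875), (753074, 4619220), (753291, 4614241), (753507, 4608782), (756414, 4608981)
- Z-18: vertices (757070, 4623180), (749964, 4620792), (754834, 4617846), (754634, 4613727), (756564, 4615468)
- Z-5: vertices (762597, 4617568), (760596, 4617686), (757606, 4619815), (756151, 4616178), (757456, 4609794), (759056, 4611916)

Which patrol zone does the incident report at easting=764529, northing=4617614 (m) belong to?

Z-7

Cast a ray rightward from (764529, 4617614). For each polygon, the edges (by vertex number in listed order) whose endpoints lie on opposite sides of northing = 4617614, where each meets that height, and whether that is right or left of the point:
Z-11: no edge straddles that height → 0 crossings.
Z-7: 3–4 at easting≈759101.5 (left), 6–1 at easting≈765682.7 (right) → 1 crossing.
Z-17: 3–4 at easting≈758853.6 (left), 5–1 at easting≈762688.5 (left) → 0 crossings.
Z-15: 1–2 at easting≈755208.2 (left), 2–3 at easting≈753144.0 (left) → 0 crossings.
Z-18: 3–4 at easting≈754822.7 (left), 5–1 at easting≈756704.8 (left) → 0 crossings.
Z-5: 1–2 at easting≈761816.9 (left), 3–4 at easting≈756725.5 (left) → 0 crossings.
Only Z-7 has an odd count, so the point is inside Z-7.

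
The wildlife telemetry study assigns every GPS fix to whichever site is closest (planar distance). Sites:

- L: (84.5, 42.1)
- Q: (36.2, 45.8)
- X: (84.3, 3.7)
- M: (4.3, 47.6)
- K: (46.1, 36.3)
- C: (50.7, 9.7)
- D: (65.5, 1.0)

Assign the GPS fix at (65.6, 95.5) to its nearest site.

Squared distances to each site:
L: 3208.770; Q: 3334.450; X: 8776.930; M: 6052.100; K: 3884.890; C: 7583.650; D: 8930.260.
Minimum at L.

L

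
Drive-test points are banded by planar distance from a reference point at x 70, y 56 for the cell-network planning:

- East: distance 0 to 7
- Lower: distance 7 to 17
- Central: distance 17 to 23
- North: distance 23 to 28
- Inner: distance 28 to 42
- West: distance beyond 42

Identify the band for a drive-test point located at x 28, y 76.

West

Distance = √((28−70)² + (76−56)²) = √(1764.000 + 400.000) = 46.519.
42 ≤ 46.519 < ∞ → West.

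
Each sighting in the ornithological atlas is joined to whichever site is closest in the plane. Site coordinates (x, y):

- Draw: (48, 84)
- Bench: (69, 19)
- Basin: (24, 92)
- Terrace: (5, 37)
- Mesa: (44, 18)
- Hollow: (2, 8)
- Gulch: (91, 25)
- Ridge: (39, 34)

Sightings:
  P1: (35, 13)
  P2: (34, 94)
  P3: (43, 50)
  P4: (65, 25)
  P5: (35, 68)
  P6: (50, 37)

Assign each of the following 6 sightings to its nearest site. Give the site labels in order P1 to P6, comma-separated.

Mesa, Basin, Ridge, Bench, Draw, Ridge

P1 → Mesa (d²=106.00)
P2 → Basin (d²=104.00)
P3 → Ridge (d²=272.00)
P4 → Bench (d²=52.00)
P5 → Draw (d²=425.00)
P6 → Ridge (d²=130.00)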